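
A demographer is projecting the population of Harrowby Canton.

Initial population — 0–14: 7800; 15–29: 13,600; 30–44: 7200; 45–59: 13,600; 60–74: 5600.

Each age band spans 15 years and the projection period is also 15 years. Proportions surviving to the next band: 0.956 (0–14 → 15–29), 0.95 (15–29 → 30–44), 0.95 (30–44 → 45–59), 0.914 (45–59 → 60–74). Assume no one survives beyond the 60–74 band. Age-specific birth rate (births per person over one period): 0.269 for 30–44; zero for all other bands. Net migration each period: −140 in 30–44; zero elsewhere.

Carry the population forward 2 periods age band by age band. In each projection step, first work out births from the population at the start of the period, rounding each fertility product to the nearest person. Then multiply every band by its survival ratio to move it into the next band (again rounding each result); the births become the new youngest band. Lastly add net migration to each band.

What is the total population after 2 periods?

— Period 1 —
Births: 7200 × 0.269 = 1937
15–29: 7800 × 0.956 = 7457
30–44: 13600 × 0.95 = 12920
45–59: 7200 × 0.95 = 6840
60–74: 13600 × 0.914 = 12430
Net migration: 30–44 − 140 → 12780
End of period: [1937, 7457, 12780, 6840, 12430]
— Period 2 —
Births: 12780 × 0.269 = 3438
15–29: 1937 × 0.956 = 1852
30–44: 7457 × 0.95 = 7084
45–59: 12780 × 0.95 = 12141
60–74: 6840 × 0.914 = 6252
Net migration: 30–44 − 140 → 6944
End of period: [3438, 1852, 6944, 12141, 6252]
Total after period 2: 3438 + 1852 + 6944 + 12141 + 6252 = 30627

30627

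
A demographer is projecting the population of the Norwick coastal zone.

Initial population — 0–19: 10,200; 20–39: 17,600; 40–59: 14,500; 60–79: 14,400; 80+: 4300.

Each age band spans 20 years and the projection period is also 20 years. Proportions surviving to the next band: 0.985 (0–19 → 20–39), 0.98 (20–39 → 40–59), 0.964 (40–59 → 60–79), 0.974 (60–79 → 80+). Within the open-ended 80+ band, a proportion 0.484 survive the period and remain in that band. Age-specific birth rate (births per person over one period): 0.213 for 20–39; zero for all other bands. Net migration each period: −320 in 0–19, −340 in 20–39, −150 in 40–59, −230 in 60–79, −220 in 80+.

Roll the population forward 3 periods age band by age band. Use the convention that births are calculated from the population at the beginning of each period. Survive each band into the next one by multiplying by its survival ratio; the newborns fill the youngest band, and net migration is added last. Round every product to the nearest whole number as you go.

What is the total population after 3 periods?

(Groups numbered youngest = 1 to oldest = 5.)
After projecting period 1:
Births: 17600 × 0.213 = 3749
Group 2: 10200 × 0.985 = 10047
Group 3: 17600 × 0.98 = 17248
Group 4: 14500 × 0.964 = 13978
Group 5: 14400 × 0.974 + 4300 × 0.484 = 14026 + 2081 = 16107
Net migration: Group 1 − 320 → 3429; Group 2 − 340 → 9707; Group 3 − 150 → 17098; Group 4 − 230 → 13748; Group 5 − 220 → 15887
End of period: [3429, 9707, 17098, 13748, 15887]
After projecting period 2:
Births: 9707 × 0.213 = 2068
Group 2: 3429 × 0.985 = 3378
Group 3: 9707 × 0.98 = 9513
Group 4: 17098 × 0.964 = 16482
Group 5: 13748 × 0.974 + 15887 × 0.484 = 13391 + 7689 = 21080
Net migration: Group 1 − 320 → 1748; Group 2 − 340 → 3038; Group 3 − 150 → 9363; Group 4 − 230 → 16252; Group 5 − 220 → 20860
End of period: [1748, 3038, 9363, 16252, 20860]
After projecting period 3:
Births: 3038 × 0.213 = 647
Group 2: 1748 × 0.985 = 1722
Group 3: 3038 × 0.98 = 2977
Group 4: 9363 × 0.964 = 9026
Group 5: 16252 × 0.974 + 20860 × 0.484 = 15829 + 10096 = 25925
Net migration: Group 1 − 320 → 327; Group 2 − 340 → 1382; Group 3 − 150 → 2827; Group 4 − 230 → 8796; Group 5 − 220 → 25705
End of period: [327, 1382, 2827, 8796, 25705]
Total after period 3: 327 + 1382 + 2827 + 8796 + 25705 = 39037

39037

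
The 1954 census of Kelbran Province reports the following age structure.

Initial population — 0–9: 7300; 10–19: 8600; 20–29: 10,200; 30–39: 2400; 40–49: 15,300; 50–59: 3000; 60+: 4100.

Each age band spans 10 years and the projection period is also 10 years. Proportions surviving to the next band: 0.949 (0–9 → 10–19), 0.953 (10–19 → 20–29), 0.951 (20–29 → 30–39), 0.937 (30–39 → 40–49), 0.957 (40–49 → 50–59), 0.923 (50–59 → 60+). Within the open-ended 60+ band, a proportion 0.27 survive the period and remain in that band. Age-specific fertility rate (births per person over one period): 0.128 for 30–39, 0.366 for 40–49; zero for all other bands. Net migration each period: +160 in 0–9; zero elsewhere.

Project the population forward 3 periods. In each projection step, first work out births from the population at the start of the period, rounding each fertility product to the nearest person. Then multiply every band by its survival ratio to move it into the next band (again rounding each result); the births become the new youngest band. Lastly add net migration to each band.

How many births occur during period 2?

(Groups numbered youngest = 1 to oldest = 7.)
After projecting period 1:
Births: 2400 × 0.128 = 307 ; 15300 × 0.366 = 5600 ⇒ total 5907
Group 2: 7300 × 0.949 = 6928
Group 3: 8600 × 0.953 = 8196
Group 4: 10200 × 0.951 = 9700
Group 5: 2400 × 0.937 = 2249
Group 6: 15300 × 0.957 = 14642
Group 7: 3000 × 0.923 + 4100 × 0.27 = 2769 + 1107 = 3876
Net migration: Group 1 + 160 → 6067
Giving 6067 / 6928 / 8196 / 9700 / 2249 / 14642 / 3876.
After projecting period 2:
Births: 9700 × 0.128 = 1242 ; 2249 × 0.366 = 823 ⇒ total 2065
Group 2: 6067 × 0.949 = 5758
Group 3: 6928 × 0.953 = 6602
Group 4: 8196 × 0.951 = 7794
Group 5: 9700 × 0.937 = 9089
Group 6: 2249 × 0.957 = 2152
Group 7: 14642 × 0.923 + 3876 × 0.27 = 13515 + 1047 = 14562
Net migration: Group 1 + 160 → 2225
Giving 2225 / 5758 / 6602 / 7794 / 9089 / 2152 / 14562.

2065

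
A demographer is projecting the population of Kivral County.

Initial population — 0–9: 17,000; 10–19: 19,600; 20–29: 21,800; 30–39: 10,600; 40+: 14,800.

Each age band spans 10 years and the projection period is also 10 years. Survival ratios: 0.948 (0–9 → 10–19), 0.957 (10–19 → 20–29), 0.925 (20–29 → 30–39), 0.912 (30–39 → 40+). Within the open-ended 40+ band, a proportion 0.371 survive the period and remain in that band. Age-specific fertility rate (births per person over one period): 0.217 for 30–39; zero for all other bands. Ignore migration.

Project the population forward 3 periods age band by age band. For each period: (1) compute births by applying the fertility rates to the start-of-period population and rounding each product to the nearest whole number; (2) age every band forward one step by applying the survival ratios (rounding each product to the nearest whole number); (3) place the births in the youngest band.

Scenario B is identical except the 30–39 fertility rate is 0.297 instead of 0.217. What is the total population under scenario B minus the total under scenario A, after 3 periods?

[period 1]
Births: 10600 × 0.217 = 2300
10–19: 17000 × 0.948 = 16116
20–29: 19600 × 0.957 = 18757
30–39: 21800 × 0.925 = 20165
40+: 10600 × 0.912 + 14800 × 0.371 = 9667 + 5491 = 15158
Population now: 0–9=2300, 10–19=16116, 20–29=18757, 30–39=20165, 40+=15158
[period 2]
Births: 20165 × 0.217 = 4376
10–19: 2300 × 0.948 = 2180
20–29: 16116 × 0.957 = 15423
30–39: 18757 × 0.925 = 17350
40+: 20165 × 0.912 + 15158 × 0.371 = 18390 + 5624 = 24014
Population now: 0–9=4376, 10–19=2180, 20–29=15423, 30–39=17350, 40+=24014
[period 3]
Births: 17350 × 0.217 = 3765
10–19: 4376 × 0.948 = 4148
20–29: 2180 × 0.957 = 2086
30–39: 15423 × 0.925 = 14266
40+: 17350 × 0.912 + 24014 × 0.371 = 15823 + 8909 = 24732
Population now: 0–9=3765, 10–19=4148, 20–29=2086, 30–39=14266, 40+=24732
Scenario A total after 3 periods: 48997
Scenario B projection —
[period 1]
Births: 10600 × 0.297 = 3148
10–19: 17000 × 0.948 = 16116
20–29: 19600 × 0.957 = 18757
30–39: 21800 × 0.925 = 20165
40+: 10600 × 0.912 + 14800 × 0.371 = 9667 + 5491 = 15158
Population now: 0–9=3148, 10–19=16116, 20–29=18757, 30–39=20165, 40+=15158
[period 2]
Births: 20165 × 0.297 = 5989
10–19: 3148 × 0.948 = 2984
20–29: 16116 × 0.957 = 15423
30–39: 18757 × 0.925 = 17350
40+: 20165 × 0.912 + 15158 × 0.371 = 18390 + 5624 = 24014
Population now: 0–9=5989, 10–19=2984, 20–29=15423, 30–39=17350, 40+=24014
[period 3]
Births: 17350 × 0.297 = 5153
10–19: 5989 × 0.948 = 5678
20–29: 2984 × 0.957 = 2856
30–39: 15423 × 0.925 = 14266
40+: 17350 × 0.912 + 24014 × 0.371 = 15823 + 8909 = 24732
Population now: 0–9=5153, 10–19=5678, 20–29=2856, 30–39=14266, 40+=24732
Scenario B total after 3 periods: 52685
Difference B − A = 52685 − 48997 = 3688

3688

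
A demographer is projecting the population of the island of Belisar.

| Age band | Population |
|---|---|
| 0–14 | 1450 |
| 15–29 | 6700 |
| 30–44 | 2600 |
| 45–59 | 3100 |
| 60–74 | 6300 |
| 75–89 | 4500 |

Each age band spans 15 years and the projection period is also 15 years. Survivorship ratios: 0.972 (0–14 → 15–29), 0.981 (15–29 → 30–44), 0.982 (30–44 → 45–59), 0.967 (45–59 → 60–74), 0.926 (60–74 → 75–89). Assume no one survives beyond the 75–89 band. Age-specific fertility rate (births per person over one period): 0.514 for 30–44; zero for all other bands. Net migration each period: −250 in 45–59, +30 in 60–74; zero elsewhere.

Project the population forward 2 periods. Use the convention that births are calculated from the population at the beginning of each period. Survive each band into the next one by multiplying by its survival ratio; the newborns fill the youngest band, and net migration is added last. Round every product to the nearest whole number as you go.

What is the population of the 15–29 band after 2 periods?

1299

— Period 1 —
Births: 2600 × 0.514 = 1336
15–29: 1450 × 0.972 = 1409
30–44: 6700 × 0.981 = 6573
45–59: 2600 × 0.982 = 2553
60–74: 3100 × 0.967 = 2998
75–89: 6300 × 0.926 = 5834
Net migration: 45–59 − 250 → 2303; 60–74 + 30 → 3028
Population now: 0–14=1336, 15–29=1409, 30–44=6573, 45–59=2303, 60–74=3028, 75–89=5834
— Period 2 —
Births: 6573 × 0.514 = 3379
15–29: 1336 × 0.972 = 1299
30–44: 1409 × 0.981 = 1382
45–59: 6573 × 0.982 = 6455
60–74: 2303 × 0.967 = 2227
75–89: 3028 × 0.926 = 2804
Net migration: 45–59 − 250 → 6205; 60–74 + 30 → 2257
Population now: 0–14=3379, 15–29=1299, 30–44=1382, 45–59=6205, 60–74=2257, 75–89=2804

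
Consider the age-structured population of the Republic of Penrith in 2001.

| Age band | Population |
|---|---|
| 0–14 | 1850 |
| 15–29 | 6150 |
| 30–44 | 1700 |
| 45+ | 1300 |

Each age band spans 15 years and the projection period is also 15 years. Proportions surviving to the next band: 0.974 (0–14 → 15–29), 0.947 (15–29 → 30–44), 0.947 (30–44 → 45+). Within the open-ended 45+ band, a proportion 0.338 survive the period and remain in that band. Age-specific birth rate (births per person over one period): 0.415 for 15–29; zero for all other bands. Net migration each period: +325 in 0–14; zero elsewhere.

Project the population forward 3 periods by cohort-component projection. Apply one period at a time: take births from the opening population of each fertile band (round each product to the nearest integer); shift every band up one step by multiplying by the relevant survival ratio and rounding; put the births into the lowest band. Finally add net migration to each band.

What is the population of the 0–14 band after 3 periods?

Period 1.
Births: 6150 × 0.415 = 2552
15–29: 1850 × 0.974 = 1802
30–44: 6150 × 0.947 = 5824
45+: 1700 × 0.947 + 1300 × 0.338 = 1610 + 439 = 2049
Net migration: 0–14 + 325 → 2877
Giving 2877 / 1802 / 5824 / 2049.
Period 2.
Births: 1802 × 0.415 = 748
15–29: 2877 × 0.974 = 2802
30–44: 1802 × 0.947 = 1706
45+: 5824 × 0.947 + 2049 × 0.338 = 5515 + 693 = 6208
Net migration: 0–14 + 325 → 1073
Giving 1073 / 2802 / 1706 / 6208.
Period 3.
Births: 2802 × 0.415 = 1163
15–29: 1073 × 0.974 = 1045
30–44: 2802 × 0.947 = 2653
45+: 1706 × 0.947 + 6208 × 0.338 = 1616 + 2098 = 3714
Net migration: 0–14 + 325 → 1488
Giving 1488 / 1045 / 2653 / 3714.

1488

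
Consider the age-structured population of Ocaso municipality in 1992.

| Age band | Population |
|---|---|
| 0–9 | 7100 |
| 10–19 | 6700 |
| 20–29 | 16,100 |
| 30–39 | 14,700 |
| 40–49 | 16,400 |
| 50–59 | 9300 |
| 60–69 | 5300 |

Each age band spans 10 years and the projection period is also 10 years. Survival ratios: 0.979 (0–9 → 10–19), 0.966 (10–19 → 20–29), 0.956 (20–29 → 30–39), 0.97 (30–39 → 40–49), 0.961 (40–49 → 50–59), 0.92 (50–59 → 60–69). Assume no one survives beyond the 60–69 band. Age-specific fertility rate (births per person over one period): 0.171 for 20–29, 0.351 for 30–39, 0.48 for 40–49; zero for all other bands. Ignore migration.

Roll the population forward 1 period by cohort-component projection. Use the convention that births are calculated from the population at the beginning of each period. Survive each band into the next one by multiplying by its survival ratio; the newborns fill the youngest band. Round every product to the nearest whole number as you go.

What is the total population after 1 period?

83175

Call the bands 1 to 7, youngest first.
Period 1.
Births: 16100 × 0.171 = 2753, 14700 × 0.351 = 5160, 16400 × 0.48 = 7872 — total 15785
Band 2: 7100 × 0.979 = 6951
Band 3: 6700 × 0.966 = 6472
Band 4: 16100 × 0.956 = 15392
Band 5: 14700 × 0.97 = 14259
Band 6: 16400 × 0.961 = 15760
Band 7: 9300 × 0.92 = 8556
→ [15785, 6951, 6472, 15392, 14259, 15760, 8556]
Total after period 1: 15785 + 6951 + 6472 + 15392 + 14259 + 15760 + 8556 = 83175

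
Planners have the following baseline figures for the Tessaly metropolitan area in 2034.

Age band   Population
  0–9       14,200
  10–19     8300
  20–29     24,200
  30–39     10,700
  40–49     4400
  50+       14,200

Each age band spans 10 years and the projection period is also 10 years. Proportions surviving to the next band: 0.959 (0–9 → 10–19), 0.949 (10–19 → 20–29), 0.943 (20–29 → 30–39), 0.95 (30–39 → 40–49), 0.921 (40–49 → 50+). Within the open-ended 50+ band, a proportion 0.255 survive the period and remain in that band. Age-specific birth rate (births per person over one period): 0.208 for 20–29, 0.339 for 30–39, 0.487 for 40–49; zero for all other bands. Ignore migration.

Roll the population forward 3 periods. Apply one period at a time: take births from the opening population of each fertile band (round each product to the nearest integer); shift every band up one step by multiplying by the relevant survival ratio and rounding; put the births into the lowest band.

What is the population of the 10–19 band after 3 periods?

13737

After projecting period 1:
Births: 24200 * 0.208 = 5034  |  10700 * 0.339 = 3627  |  4400 * 0.487 = 2143 → total 10804
10–19: 14200 * 0.959 = 13618
20–29: 8300 * 0.949 = 7877
30–39: 24200 * 0.943 = 22821
40–49: 10700 * 0.95 = 10165
50+: 4400 * 0.921 + 14200 * 0.255 = 4052 + 3621 = 7673
Population now: 0–9=10804, 10–19=13618, 20–29=7877, 30–39=22821, 40–49=10165, 50+=7673
After projecting period 2:
Births: 7877 * 0.208 = 1638  |  22821 * 0.339 = 7736  |  10165 * 0.487 = 4950 → total 14324
10–19: 10804 * 0.959 = 10361
20–29: 13618 * 0.949 = 12923
30–39: 7877 * 0.943 = 7428
40–49: 22821 * 0.95 = 21680
50+: 10165 * 0.921 + 7673 * 0.255 = 9362 + 1957 = 11319
Population now: 0–9=14324, 10–19=10361, 20–29=12923, 30–39=7428, 40–49=21680, 50+=11319
After projecting period 3:
Births: 12923 * 0.208 = 2688  |  7428 * 0.339 = 2518  |  21680 * 0.487 = 10558 → total 15764
10–19: 14324 * 0.959 = 13737
20–29: 10361 * 0.949 = 9833
30–39: 12923 * 0.943 = 12186
40–49: 7428 * 0.95 = 7057
50+: 21680 * 0.921 + 11319 * 0.255 = 19967 + 2886 = 22853
Population now: 0–9=15764, 10–19=13737, 20–29=9833, 30–39=12186, 40–49=7057, 50+=22853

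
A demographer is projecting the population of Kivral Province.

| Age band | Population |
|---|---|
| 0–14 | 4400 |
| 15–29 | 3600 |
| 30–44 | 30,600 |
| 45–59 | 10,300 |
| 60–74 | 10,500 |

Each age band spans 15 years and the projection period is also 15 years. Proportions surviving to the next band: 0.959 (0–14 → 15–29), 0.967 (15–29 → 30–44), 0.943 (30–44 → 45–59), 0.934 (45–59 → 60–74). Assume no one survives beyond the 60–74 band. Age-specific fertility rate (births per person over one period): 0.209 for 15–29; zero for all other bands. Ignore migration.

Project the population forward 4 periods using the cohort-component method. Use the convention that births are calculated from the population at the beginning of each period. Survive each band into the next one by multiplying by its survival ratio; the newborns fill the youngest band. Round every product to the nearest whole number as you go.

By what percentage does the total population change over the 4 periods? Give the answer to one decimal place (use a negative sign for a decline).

[period 1]
Births: 3600 * 0.209 = 752
15–29: 4400 * 0.959 = 4220
30–44: 3600 * 0.967 = 3481
45–59: 30600 * 0.943 = 28856
60–74: 10300 * 0.934 = 9620
Giving 752 / 4220 / 3481 / 28856 / 9620.
[period 2]
Births: 4220 * 0.209 = 882
15–29: 752 * 0.959 = 721
30–44: 4220 * 0.967 = 4081
45–59: 3481 * 0.943 = 3283
60–74: 28856 * 0.934 = 26952
Giving 882 / 721 / 4081 / 3283 / 26952.
[period 3]
Births: 721 * 0.209 = 151
15–29: 882 * 0.959 = 846
30–44: 721 * 0.967 = 697
45–59: 4081 * 0.943 = 3848
60–74: 3283 * 0.934 = 3066
Giving 151 / 846 / 697 / 3848 / 3066.
[period 4]
Births: 846 * 0.209 = 177
15–29: 151 * 0.959 = 145
30–44: 846 * 0.967 = 818
45–59: 697 * 0.943 = 657
60–74: 3848 * 0.934 = 3594
Giving 177 / 145 / 818 / 657 / 3594.
Total: 59400 → 5391; change = -54009; percentage change = -90.9%

-90.9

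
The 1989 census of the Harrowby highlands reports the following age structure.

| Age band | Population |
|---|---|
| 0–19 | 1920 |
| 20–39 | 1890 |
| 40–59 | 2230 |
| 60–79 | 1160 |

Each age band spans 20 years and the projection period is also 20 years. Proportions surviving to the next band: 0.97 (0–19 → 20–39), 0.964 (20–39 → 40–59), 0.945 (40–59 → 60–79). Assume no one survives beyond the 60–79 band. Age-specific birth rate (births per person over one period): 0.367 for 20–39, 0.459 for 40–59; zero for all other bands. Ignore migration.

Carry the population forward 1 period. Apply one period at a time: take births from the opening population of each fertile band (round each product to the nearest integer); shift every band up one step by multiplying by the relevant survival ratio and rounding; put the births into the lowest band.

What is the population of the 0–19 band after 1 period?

1718

Call the bands 1 to 4, youngest first.
[period 1]
Births: 1890 × 0.367 = 694 ; 2230 × 0.459 = 1024 → total 1718
Band 2: 1920 × 0.97 = 1862
Band 3: 1890 × 0.964 = 1822
Band 4: 2230 × 0.945 = 2107
Population now: 0–19=1718, 20–39=1862, 40–59=1822, 60–79=2107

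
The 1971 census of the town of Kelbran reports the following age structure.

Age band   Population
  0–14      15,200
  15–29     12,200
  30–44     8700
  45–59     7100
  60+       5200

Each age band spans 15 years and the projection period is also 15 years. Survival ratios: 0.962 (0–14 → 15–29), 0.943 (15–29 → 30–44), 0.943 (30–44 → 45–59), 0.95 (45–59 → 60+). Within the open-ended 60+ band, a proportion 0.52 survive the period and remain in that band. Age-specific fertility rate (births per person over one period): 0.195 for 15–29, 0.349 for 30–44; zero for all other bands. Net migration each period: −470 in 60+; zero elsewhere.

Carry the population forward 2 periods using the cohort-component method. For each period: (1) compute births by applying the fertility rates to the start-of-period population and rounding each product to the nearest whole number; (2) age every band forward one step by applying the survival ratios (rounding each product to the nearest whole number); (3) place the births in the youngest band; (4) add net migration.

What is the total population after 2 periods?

48706

— Period 1 —
Births: 12200 × 0.195 = 2379, 8700 × 0.349 = 3036 → total 5415
15–29: 15200 × 0.962 = 14622
30–44: 12200 × 0.943 = 11505
45–59: 8700 × 0.943 = 8204
60+: 7100 × 0.95 + 5200 × 0.52 = 6745 + 2704 = 9449
Net migration: 60+ − 470 → 8979
→ [5415, 14622, 11505, 8204, 8979]
— Period 2 —
Births: 14622 × 0.195 = 2851, 11505 × 0.349 = 4015 → total 6866
15–29: 5415 × 0.962 = 5209
30–44: 14622 × 0.943 = 13789
45–59: 11505 × 0.943 = 10849
60+: 8204 × 0.95 + 8979 × 0.52 = 7794 + 4669 = 12463
Net migration: 60+ − 470 → 11993
→ [6866, 5209, 13789, 10849, 11993]
Total after period 2: 6866 + 5209 + 13789 + 10849 + 11993 = 48706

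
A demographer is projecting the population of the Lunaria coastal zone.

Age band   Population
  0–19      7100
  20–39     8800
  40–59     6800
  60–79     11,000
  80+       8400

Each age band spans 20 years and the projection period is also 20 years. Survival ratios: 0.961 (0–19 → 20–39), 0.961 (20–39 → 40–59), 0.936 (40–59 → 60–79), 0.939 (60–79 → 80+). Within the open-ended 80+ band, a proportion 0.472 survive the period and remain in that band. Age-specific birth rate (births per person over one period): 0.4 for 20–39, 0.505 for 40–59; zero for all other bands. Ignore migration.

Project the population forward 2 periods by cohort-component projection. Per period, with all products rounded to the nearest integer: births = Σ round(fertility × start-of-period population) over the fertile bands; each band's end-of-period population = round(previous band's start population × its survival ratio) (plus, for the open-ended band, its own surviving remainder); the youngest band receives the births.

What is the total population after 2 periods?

After projecting period 1:
Births: 8800 × 0.4 = 3520 ; 6800 × 0.505 = 3434 — total 6954
20–39: 7100 × 0.961 = 6823
40–59: 8800 × 0.961 = 8457
60–79: 6800 × 0.936 = 6365
80+: 11000 × 0.939 + 8400 × 0.472 = 10329 + 3965 = 14294
Giving 6954 / 6823 / 8457 / 6365 / 14294.
After projecting period 2:
Births: 6823 × 0.4 = 2729 ; 8457 × 0.505 = 4271 — total 7000
20–39: 6954 × 0.961 = 6683
40–59: 6823 × 0.961 = 6557
60–79: 8457 × 0.936 = 7916
80+: 6365 × 0.939 + 14294 × 0.472 = 5977 + 6747 = 12724
Giving 7000 / 6683 / 6557 / 7916 / 12724.
Total after period 2: 7000 + 6683 + 6557 + 7916 + 12724 = 40880

40880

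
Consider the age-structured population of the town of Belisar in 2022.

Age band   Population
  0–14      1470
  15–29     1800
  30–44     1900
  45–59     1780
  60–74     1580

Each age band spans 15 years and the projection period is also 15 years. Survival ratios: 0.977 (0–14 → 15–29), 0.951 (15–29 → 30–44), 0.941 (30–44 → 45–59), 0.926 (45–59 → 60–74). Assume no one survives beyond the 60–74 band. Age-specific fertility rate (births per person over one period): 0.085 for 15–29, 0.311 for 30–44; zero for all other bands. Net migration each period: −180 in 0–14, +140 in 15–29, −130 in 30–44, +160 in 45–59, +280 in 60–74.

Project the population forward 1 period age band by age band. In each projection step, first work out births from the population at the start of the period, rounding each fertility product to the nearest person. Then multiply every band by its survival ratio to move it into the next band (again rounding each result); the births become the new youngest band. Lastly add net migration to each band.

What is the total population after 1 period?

Call the bands 1 to 5, youngest first.
Period 1.
Births: 1800 × 0.085 = 153  |  1900 × 0.311 = 591 → total 744
Band 2: 1470 × 0.977 = 1436
Band 3: 1800 × 0.951 = 1712
Band 4: 1900 × 0.941 = 1788
Band 5: 1780 × 0.926 = 1648
Net migration: Band 1 − 180 → 564; Band 2 + 140 → 1576; Band 3 − 130 → 1582; Band 4 + 160 → 1948; Band 5 + 280 → 1928
→ [564, 1576, 1582, 1948, 1928]
Total after period 1: 564 + 1576 + 1582 + 1948 + 1928 = 7598

7598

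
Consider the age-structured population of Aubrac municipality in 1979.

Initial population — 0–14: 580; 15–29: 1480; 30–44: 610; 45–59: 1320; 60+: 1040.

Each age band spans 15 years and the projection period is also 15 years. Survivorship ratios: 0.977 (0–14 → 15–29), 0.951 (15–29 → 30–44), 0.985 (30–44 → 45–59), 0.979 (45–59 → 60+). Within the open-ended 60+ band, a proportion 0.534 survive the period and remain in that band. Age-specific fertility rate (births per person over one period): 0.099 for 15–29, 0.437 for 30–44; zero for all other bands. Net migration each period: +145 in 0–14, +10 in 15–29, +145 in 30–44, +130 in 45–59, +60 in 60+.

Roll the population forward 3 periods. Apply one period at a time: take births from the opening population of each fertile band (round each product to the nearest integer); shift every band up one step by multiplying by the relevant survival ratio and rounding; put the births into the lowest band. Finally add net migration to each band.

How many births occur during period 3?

(Bands numbered youngest = 1 to oldest = 5.)
After projecting period 1:
Births: 1480 × 0.099 = 147 ; 610 × 0.437 = 267 → total 414
Band 2: 580 × 0.977 = 567
Band 3: 1480 × 0.951 = 1407
Band 4: 610 × 0.985 = 601
Band 5: 1320 × 0.979 + 1040 × 0.534 = 1292 + 555 = 1847
Net migration: Band 1 + 145 → 559; Band 2 + 10 → 577; Band 3 + 145 → 1552; Band 4 + 130 → 731; Band 5 + 60 → 1907
→ [559, 577, 1552, 731, 1907]
After projecting period 2:
Births: 577 × 0.099 = 57 ; 1552 × 0.437 = 678 → total 735
Band 2: 559 × 0.977 = 546
Band 3: 577 × 0.951 = 549
Band 4: 1552 × 0.985 = 1529
Band 5: 731 × 0.979 + 1907 × 0.534 = 716 + 1018 = 1734
Net migration: Band 1 + 145 → 880; Band 2 + 10 → 556; Band 3 + 145 → 694; Band 4 + 130 → 1659; Band 5 + 60 → 1794
→ [880, 556, 694, 1659, 1794]
After projecting period 3:
Births: 556 × 0.099 = 55 ; 694 × 0.437 = 303 → total 358
Band 2: 880 × 0.977 = 860
Band 3: 556 × 0.951 = 529
Band 4: 694 × 0.985 = 684
Band 5: 1659 × 0.979 + 1794 × 0.534 = 1624 + 958 = 2582
Net migration: Band 1 + 145 → 503; Band 2 + 10 → 870; Band 3 + 145 → 674; Band 4 + 130 → 814; Band 5 + 60 → 2642
→ [503, 870, 674, 814, 2642]

358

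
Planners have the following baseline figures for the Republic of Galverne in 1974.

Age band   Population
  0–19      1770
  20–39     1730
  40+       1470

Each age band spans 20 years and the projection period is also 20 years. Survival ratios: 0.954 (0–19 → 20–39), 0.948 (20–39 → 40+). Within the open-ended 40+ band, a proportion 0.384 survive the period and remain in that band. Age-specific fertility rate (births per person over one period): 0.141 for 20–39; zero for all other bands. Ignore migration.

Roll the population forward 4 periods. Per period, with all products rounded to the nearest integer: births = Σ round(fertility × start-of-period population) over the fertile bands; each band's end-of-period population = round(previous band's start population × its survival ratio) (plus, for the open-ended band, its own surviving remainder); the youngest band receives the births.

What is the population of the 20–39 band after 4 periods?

Period 1:
Births: 1730 * 0.141 = 244
20–39: 1770 * 0.954 = 1689
40+: 1730 * 0.948 + 1470 * 0.384 = 1640 + 564 = 2204
→ [244, 1689, 2204]
Period 2:
Births: 1689 * 0.141 = 238
20–39: 244 * 0.954 = 233
40+: 1689 * 0.948 + 2204 * 0.384 = 1601 + 846 = 2447
→ [238, 233, 2447]
Period 3:
Births: 233 * 0.141 = 33
20–39: 238 * 0.954 = 227
40+: 233 * 0.948 + 2447 * 0.384 = 221 + 940 = 1161
→ [33, 227, 1161]
Period 4:
Births: 227 * 0.141 = 32
20–39: 33 * 0.954 = 31
40+: 227 * 0.948 + 1161 * 0.384 = 215 + 446 = 661
→ [32, 31, 661]

31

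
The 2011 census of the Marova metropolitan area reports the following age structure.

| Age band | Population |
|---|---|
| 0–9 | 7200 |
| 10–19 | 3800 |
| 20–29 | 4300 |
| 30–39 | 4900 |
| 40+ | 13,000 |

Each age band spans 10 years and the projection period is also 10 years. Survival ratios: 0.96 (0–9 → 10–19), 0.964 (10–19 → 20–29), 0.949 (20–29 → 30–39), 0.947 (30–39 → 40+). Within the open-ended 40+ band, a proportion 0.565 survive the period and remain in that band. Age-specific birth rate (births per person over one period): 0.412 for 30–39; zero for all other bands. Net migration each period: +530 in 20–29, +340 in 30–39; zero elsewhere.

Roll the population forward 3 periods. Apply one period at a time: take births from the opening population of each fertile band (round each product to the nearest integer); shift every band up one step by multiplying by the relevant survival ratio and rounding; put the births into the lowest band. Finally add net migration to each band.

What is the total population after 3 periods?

23373

(Bands numbered youngest = 1 to oldest = 5.)
Period 1:
Births: 4900 × 0.412 = 2019
Band 2: 7200 × 0.96 = 6912
Band 3: 3800 × 0.964 = 3663
Band 4: 4300 × 0.949 = 4081
Band 5: 4900 × 0.947 + 13000 × 0.565 = 4640 + 7345 = 11985
Net migration: Band 3 + 530 → 4193; Band 4 + 340 → 4421
Giving 2019 / 6912 / 4193 / 4421 / 11985.
Period 2:
Births: 4421 × 0.412 = 1821
Band 2: 2019 × 0.96 = 1938
Band 3: 6912 × 0.964 = 6663
Band 4: 4193 × 0.949 = 3979
Band 5: 4421 × 0.947 + 11985 × 0.565 = 4187 + 6772 = 10959
Net migration: Band 3 + 530 → 7193; Band 4 + 340 → 4319
Giving 1821 / 1938 / 7193 / 4319 / 10959.
Period 3:
Births: 4319 × 0.412 = 1779
Band 2: 1821 × 0.96 = 1748
Band 3: 1938 × 0.964 = 1868
Band 4: 7193 × 0.949 = 6826
Band 5: 4319 × 0.947 + 10959 × 0.565 = 4090 + 6192 = 10282
Net migration: Band 3 + 530 → 2398; Band 4 + 340 → 7166
Giving 1779 / 1748 / 2398 / 7166 / 10282.
Total after period 3: 1779 + 1748 + 2398 + 7166 + 10282 = 23373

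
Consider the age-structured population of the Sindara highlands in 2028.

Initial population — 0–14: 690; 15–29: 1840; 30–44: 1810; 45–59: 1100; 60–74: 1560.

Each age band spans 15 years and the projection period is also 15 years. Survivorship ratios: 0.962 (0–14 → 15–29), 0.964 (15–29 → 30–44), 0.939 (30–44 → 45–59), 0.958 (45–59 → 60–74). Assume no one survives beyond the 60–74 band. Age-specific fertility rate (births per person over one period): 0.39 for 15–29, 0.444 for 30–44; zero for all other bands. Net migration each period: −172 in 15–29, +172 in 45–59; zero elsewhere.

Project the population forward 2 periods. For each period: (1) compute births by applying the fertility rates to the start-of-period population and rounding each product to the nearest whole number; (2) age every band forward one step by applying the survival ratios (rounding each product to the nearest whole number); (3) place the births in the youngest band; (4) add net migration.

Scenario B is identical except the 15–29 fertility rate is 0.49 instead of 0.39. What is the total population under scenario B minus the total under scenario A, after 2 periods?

226

(Bands numbered youngest = 1 to oldest = 5.)
Period 1.
Births: 1840 × 0.39 = 718, 1810 × 0.444 = 804 ⇒ total 1522
Band 2: 690 × 0.962 = 664
Band 3: 1840 × 0.964 = 1774
Band 4: 1810 × 0.939 = 1700
Band 5: 1100 × 0.958 = 1054
Net migration: Band 2 − 172 → 492; Band 4 + 172 → 1872
→ [1522, 492, 1774, 1872, 1054]
Period 2.
Births: 492 × 0.39 = 192, 1774 × 0.444 = 788 ⇒ total 980
Band 2: 1522 × 0.962 = 1464
Band 3: 492 × 0.964 = 474
Band 4: 1774 × 0.939 = 1666
Band 5: 1872 × 0.958 = 1793
Net migration: Band 2 − 172 → 1292; Band 4 + 172 → 1838
→ [980, 1292, 474, 1838, 1793]
Scenario A total after 2 periods: 6377
Scenario B projection —
Period 1.
Births: 1840 × 0.49 = 902, 1810 × 0.444 = 804 ⇒ total 1706
Band 2: 690 × 0.962 = 664
Band 3: 1840 × 0.964 = 1774
Band 4: 1810 × 0.939 = 1700
Band 5: 1100 × 0.958 = 1054
Net migration: Band 2 − 172 → 492; Band 4 + 172 → 1872
→ [1706, 492, 1774, 1872, 1054]
Period 2.
Births: 492 × 0.49 = 241, 1774 × 0.444 = 788 ⇒ total 1029
Band 2: 1706 × 0.962 = 1641
Band 3: 492 × 0.964 = 474
Band 4: 1774 × 0.939 = 1666
Band 5: 1872 × 0.958 = 1793
Net migration: Band 2 − 172 → 1469; Band 4 + 172 → 1838
→ [1029, 1469, 474, 1838, 1793]
Scenario B total after 2 periods: 6603
Difference B − A = 6603 − 6377 = 226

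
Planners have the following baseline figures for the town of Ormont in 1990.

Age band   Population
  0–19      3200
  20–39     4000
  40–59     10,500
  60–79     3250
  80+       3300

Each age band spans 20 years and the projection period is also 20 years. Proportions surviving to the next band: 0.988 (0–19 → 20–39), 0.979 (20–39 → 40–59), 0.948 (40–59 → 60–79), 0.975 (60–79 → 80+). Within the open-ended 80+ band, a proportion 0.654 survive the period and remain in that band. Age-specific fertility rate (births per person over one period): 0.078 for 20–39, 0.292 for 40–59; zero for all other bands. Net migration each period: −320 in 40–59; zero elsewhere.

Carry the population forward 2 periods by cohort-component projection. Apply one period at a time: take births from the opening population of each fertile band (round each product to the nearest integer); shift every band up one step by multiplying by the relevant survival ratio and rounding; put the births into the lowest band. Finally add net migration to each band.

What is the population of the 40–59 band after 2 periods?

Period 1:
Births: 4000 × 0.078 = 312, 10500 × 0.292 = 3066 — total 3378
20–39: 3200 × 0.988 = 3162
40–59: 4000 × 0.979 = 3916
60–79: 10500 × 0.948 = 9954
80+: 3250 × 0.975 + 3300 × 0.654 = 3169 + 2158 = 5327
Net migration: 40–59 − 320 → 3596
End of period: [3378, 3162, 3596, 9954, 5327]
Period 2:
Births: 3162 × 0.078 = 247, 3596 × 0.292 = 1050 — total 1297
20–39: 3378 × 0.988 = 3337
40–59: 3162 × 0.979 = 3096
60–79: 3596 × 0.948 = 3409
80+: 9954 × 0.975 + 5327 × 0.654 = 9705 + 3484 = 13189
Net migration: 40–59 − 320 → 2776
End of period: [1297, 3337, 2776, 3409, 13189]

2776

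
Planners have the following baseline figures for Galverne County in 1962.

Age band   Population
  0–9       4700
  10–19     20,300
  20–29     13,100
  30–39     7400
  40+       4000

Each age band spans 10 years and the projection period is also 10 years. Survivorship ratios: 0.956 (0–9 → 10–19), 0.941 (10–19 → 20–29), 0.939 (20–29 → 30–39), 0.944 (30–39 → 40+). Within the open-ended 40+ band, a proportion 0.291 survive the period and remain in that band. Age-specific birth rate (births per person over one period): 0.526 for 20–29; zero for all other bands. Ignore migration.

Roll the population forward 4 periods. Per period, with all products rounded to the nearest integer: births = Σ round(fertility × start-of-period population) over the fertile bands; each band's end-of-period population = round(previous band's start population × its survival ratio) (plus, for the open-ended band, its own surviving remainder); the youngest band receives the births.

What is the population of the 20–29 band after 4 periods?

Call the bands 1 to 5, youngest first.
[period 1]
Births: 13100 × 0.526 = 6891
Band 2: 4700 × 0.956 = 4493
Band 3: 20300 × 0.941 = 19102
Band 4: 13100 × 0.939 = 12301
Band 5: 7400 × 0.944 + 4000 × 0.291 = 6986 + 1164 = 8150
→ [6891, 4493, 19102, 12301, 8150]
[period 2]
Births: 19102 × 0.526 = 10048
Band 2: 6891 × 0.956 = 6588
Band 3: 4493 × 0.941 = 4228
Band 4: 19102 × 0.939 = 17937
Band 5: 12301 × 0.944 + 8150 × 0.291 = 11612 + 2372 = 13984
→ [10048, 6588, 4228, 17937, 13984]
[period 3]
Births: 4228 × 0.526 = 2224
Band 2: 10048 × 0.956 = 9606
Band 3: 6588 × 0.941 = 6199
Band 4: 4228 × 0.939 = 3970
Band 5: 17937 × 0.944 + 13984 × 0.291 = 16933 + 4069 = 21002
→ [2224, 9606, 6199, 3970, 21002]
[period 4]
Births: 6199 × 0.526 = 3261
Band 2: 2224 × 0.956 = 2126
Band 3: 9606 × 0.941 = 9039
Band 4: 6199 × 0.939 = 5821
Band 5: 3970 × 0.944 + 21002 × 0.291 = 3748 + 6112 = 9860
→ [3261, 2126, 9039, 5821, 9860]

9039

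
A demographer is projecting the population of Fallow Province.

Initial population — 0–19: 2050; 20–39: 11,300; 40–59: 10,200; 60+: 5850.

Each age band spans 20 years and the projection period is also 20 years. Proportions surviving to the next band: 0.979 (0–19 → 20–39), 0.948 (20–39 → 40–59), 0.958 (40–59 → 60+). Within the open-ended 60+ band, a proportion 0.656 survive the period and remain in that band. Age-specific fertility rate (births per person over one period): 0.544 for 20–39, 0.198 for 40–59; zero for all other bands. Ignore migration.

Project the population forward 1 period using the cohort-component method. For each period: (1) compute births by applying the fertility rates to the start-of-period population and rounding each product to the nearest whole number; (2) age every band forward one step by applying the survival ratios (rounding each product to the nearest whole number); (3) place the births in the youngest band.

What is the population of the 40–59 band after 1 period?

10712

(Groups numbered youngest = 1 to oldest = 4.)
— Period 1 —
Births: 11300 × 0.544 = 6147 ; 10200 × 0.198 = 2020 ⇒ total 8167
Group 2: 2050 × 0.979 = 2007
Group 3: 11300 × 0.948 = 10712
Group 4: 10200 × 0.958 + 5850 × 0.656 = 9772 + 3838 = 13610
End of period: [8167, 2007, 10712, 13610]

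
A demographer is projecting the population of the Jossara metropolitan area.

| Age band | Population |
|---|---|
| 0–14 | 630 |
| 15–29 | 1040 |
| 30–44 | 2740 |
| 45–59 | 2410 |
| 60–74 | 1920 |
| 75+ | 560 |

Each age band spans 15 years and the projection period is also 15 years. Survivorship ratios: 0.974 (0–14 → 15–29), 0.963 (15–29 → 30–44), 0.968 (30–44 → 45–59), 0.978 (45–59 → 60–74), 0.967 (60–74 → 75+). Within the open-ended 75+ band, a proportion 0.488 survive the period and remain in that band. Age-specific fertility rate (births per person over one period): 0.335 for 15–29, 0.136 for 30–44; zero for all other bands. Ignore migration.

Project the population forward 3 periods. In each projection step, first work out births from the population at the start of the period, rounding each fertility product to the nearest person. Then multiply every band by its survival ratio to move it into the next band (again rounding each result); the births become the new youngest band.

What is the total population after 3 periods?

Let band 1 be 0–14 through band 6 = 75+.
[period 1]
Births: 1040 × 0.335 = 348  |  2740 × 0.136 = 373 → total 721
Band 2: 630 × 0.974 = 614
Band 3: 1040 × 0.963 = 1002
Band 4: 2740 × 0.968 = 2652
Band 5: 2410 × 0.978 = 2357
Band 6: 1920 × 0.967 + 560 × 0.488 = 1857 + 273 = 2130
End of period: [721, 614, 1002, 2652, 2357, 2130]
[period 2]
Births: 614 × 0.335 = 206  |  1002 × 0.136 = 136 → total 342
Band 2: 721 × 0.974 = 702
Band 3: 614 × 0.963 = 591
Band 4: 1002 × 0.968 = 970
Band 5: 2652 × 0.978 = 2594
Band 6: 2357 × 0.967 + 2130 × 0.488 = 2279 + 1039 = 3318
End of period: [342, 702, 591, 970, 2594, 3318]
[period 3]
Births: 702 × 0.335 = 235  |  591 × 0.136 = 80 → total 315
Band 2: 342 × 0.974 = 333
Band 3: 702 × 0.963 = 676
Band 4: 591 × 0.968 = 572
Band 5: 970 × 0.978 = 949
Band 6: 2594 × 0.967 + 3318 × 0.488 = 2508 + 1619 = 4127
End of period: [315, 333, 676, 572, 949, 4127]
Total after period 3: 315 + 333 + 676 + 572 + 949 + 4127 = 6972

6972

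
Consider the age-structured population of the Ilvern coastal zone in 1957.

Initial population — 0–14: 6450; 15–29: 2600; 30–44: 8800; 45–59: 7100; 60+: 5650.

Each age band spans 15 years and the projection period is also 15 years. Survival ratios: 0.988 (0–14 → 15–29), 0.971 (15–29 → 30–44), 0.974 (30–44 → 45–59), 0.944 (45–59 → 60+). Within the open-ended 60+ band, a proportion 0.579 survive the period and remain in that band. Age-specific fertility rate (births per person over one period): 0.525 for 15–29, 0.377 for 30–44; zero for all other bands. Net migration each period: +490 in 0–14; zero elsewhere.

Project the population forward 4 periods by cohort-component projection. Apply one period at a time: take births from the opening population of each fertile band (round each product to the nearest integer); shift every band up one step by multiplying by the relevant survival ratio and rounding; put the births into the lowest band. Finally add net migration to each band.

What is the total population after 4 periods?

Call the groups 1 to 5, youngest first.
After projecting period 1:
Births: 2600 × 0.525 = 1365 ; 8800 × 0.377 = 3318 ⇒ total 4683
Group 2: 6450 × 0.988 = 6373
Group 3: 2600 × 0.971 = 2525
Group 4: 8800 × 0.974 = 8571
Group 5: 7100 × 0.944 + 5650 × 0.579 = 6702 + 3271 = 9973
Net migration: Group 1 + 490 → 5173
→ [5173, 6373, 2525, 8571, 9973]
After projecting period 2:
Births: 6373 × 0.525 = 3346 ; 2525 × 0.377 = 952 ⇒ total 4298
Group 2: 5173 × 0.988 = 5111
Group 3: 6373 × 0.971 = 6188
Group 4: 2525 × 0.974 = 2459
Group 5: 8571 × 0.944 + 9973 × 0.579 = 8091 + 5774 = 13865
Net migration: Group 1 + 490 → 4788
→ [4788, 5111, 6188, 2459, 13865]
After projecting period 3:
Births: 5111 × 0.525 = 2683 ; 6188 × 0.377 = 2333 ⇒ total 5016
Group 2: 4788 × 0.988 = 4731
Group 3: 5111 × 0.971 = 4963
Group 4: 6188 × 0.974 = 6027
Group 5: 2459 × 0.944 + 13865 × 0.579 = 2321 + 8028 = 10349
Net migration: Group 1 + 490 → 5506
→ [5506, 4731, 4963, 6027, 10349]
After projecting period 4:
Births: 4731 × 0.525 = 2484 ; 4963 × 0.377 = 1871 ⇒ total 4355
Group 2: 5506 × 0.988 = 5440
Group 3: 4731 × 0.971 = 4594
Group 4: 4963 × 0.974 = 4834
Group 5: 6027 × 0.944 + 10349 × 0.579 = 5689 + 5992 = 11681
Net migration: Group 1 + 490 → 4845
→ [4845, 5440, 4594, 4834, 11681]
Total after period 4: 4845 + 5440 + 4594 + 4834 + 11681 = 31394

31394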